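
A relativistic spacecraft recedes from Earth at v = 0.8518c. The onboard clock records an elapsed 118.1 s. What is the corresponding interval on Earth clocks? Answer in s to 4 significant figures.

γ = 1/√(1 − 0.8518²) = 1.90888
Time dilation: Δt = γτ₀ = 1.90888 × 118.1 s = 225.4 s

Δt ≈ 225.4 s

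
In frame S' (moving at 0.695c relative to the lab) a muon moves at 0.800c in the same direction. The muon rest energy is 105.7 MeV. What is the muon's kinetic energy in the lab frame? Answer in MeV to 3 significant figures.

u_lab = (0.800 + 0.695)/(1 + 0.800×0.695) = 0.960797
γ = 1/√(1 − 0.960797²) = 3.6068
K = (γ − 1)m₀c² = (3.6068 − 1) × 105.7 = 2.6068 × 105.7 = 276 MeV

K ≈ 276 MeV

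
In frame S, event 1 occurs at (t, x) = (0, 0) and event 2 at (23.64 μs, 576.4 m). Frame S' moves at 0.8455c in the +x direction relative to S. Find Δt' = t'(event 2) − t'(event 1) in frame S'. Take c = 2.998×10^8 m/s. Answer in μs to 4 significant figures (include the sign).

Δt' ≈ 41.23 μs

γ = 1/√(1 − 0.8455²) = 1.87275
Δt' = γ(Δt − vΔx/c²) = 1.87275 × (23.64 μs − 0.8455×576.4 m / (2.998×10^8 m/s))
= 1.87275 × (22.0144 μs) = 41.23 μs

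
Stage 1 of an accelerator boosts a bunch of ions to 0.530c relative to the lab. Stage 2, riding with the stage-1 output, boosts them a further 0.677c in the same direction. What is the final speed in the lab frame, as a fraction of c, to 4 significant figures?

Compose boost 2: (0.677 + 0.530)/(1 + 0.677×0.530) = 1.207/1.35881 = 0.8883

u ≈ 0.8883c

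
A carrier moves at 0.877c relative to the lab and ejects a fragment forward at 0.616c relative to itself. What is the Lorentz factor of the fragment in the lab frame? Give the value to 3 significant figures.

u_lab = (0.616 + 0.877)/(1 + 0.616×0.877) = 1.493/1.54023 = 0.969334
γ = 1/√(1 − 0.969334²) = 4.07

γ ≈ 4.07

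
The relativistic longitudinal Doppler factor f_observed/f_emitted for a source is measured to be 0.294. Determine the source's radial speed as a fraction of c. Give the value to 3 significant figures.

f_obs/f_src = √((1−β)/(1+β)) = 0.294  ⇒  (1−β)/(1+β) = 0.086436
β = |1 − D²|/(1 + D²) = |1 − 0.086436|/(1 + 0.086436) = 0.841

β ≈ 0.841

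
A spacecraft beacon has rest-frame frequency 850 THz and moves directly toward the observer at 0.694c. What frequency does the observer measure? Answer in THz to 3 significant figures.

f_obs ≈ 2000 THz

Relativistic Doppler: f_obs = f_src √((1+β)/(1−β))
= 850 × √(1.6940/0.30600) = 850 × 2.3529 = 2000 THz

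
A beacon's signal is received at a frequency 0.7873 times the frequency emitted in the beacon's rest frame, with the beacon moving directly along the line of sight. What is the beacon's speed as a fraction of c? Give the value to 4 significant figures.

β ≈ 0.2347

f_obs/f_src = √((1−β)/(1+β)) = 0.7873  ⇒  (1−β)/(1+β) = 0.619841
β = |1 − D²|/(1 + D²) = |1 − 0.619841|/(1 + 0.619841) = 0.2347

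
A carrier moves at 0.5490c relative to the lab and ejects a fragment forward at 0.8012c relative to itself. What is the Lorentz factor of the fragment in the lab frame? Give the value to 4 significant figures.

γ ≈ 2.879

u_lab = (0.8012 + 0.5490)/(1 + 0.8012×0.5490) = 1.3502/1.439859 = 0.9377308
γ = 1/√(1 − 0.9377308²) = 2.879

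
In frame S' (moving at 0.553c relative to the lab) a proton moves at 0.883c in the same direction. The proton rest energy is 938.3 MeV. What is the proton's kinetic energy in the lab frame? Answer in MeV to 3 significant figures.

u_lab = (0.883 + 0.553)/(1 + 0.883×0.553) = 0.964860
γ = 1/√(1 − 0.964860²) = 3.8057
K = (γ − 1)m₀c² = (3.8057 − 1) × 938.3 = 2.8057 × 938.3 = 2630 MeV

K ≈ 2630 MeV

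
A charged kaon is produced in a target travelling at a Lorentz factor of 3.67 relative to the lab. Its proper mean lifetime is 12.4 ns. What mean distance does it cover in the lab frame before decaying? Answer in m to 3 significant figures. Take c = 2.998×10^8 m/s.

d ≈ 13.1 m

β = √(1 − 1/γ²) = √(1 − 1/3.67²) = 0.96216
Dilated lifetime: Δt = γτ₀ = 3.67 × 12.4 ns = 45.508 ns
d = vΔt = 0.96216c × 45.508 ns = 2.8846×10^8 m/s × 4.5508×10^-8 s = 13.1 m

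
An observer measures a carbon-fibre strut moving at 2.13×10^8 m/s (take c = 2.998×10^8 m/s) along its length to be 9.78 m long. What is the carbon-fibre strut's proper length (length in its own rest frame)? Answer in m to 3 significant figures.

L₀ ≈ 13.9 m

β = v/c = 2.13×10^8 / 2.998×10^8 = 0.71047
γ = 1/√(1 − 0.71047²) = 1.4210
L₀ = γL = 1.4210 × 9.78 = 13.9 m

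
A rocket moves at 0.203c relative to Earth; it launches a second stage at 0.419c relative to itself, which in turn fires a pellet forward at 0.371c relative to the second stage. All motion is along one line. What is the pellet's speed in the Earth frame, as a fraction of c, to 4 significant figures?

Compose boost 2: (0.419 + 0.203)/(1 + 0.419×0.203) = 0.6220/1.08506 = 0.573242
Compose boost 3: (0.371 + 0.573242)/(1 + 0.371×0.573242) = 0.944242/1.21267 = 0.7786

u ≈ 0.7786c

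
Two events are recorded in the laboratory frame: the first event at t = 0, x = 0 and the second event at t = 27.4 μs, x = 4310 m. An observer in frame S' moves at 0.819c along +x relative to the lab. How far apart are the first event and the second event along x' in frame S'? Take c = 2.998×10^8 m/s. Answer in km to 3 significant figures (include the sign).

γ = 1/√(1 − 0.819²) = 1.7428
Δx' = γ(Δx − vΔt) = 1.7428 × (4310 m − 0.819×(2.998×10^8 m/s)×27.4×10^-6 s)
= 1.7428 × (-2417.7 m) = -4.21 km

Δx' ≈ -4.21 km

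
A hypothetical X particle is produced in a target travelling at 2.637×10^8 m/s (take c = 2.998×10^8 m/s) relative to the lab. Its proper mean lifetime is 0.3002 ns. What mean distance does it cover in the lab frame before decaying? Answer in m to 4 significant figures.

β = v/c = 2.637×10^8 / 2.998×10^8 = 0.879586
γ = 1/√(1 − 0.879586²) = 2.10199
Dilated lifetime: Δt = γτ₀ = 2.10199 × 0.3002 ns = 0.631018 ns
d = vΔt = 0.879586c × 0.631018 ns = 2.63700×10^8 m/s × 6.31018×10^-10 s = 0.1664 m

d ≈ 0.1664 m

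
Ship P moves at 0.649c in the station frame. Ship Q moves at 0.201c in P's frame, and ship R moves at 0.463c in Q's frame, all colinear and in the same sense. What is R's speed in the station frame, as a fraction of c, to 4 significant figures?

Compose boost 2: (0.201 + 0.649)/(1 + 0.201×0.649) = 0.8500/1.13045 = 0.751914
Compose boost 3: (0.463 + 0.751914)/(1 + 0.463×0.751914) = 1.21491/1.34814 = 0.9012

u ≈ 0.9012c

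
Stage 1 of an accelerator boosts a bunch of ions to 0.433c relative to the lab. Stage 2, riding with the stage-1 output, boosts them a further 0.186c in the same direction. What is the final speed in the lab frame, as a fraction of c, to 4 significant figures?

u ≈ 0.5729c

Compose boost 2: (0.186 + 0.433)/(1 + 0.186×0.433) = 0.6190/1.08054 = 0.5729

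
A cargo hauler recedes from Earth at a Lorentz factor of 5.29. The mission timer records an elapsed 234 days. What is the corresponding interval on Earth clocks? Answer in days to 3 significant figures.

Δt ≈ 1240 days

γ = 5.29 (given)
Time dilation: Δt = γτ₀ = 5.29 × 234 days = 1240 days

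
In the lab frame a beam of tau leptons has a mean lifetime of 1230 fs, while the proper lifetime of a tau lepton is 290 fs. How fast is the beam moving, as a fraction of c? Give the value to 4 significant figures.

β ≈ 0.9718

γ = Δt/τ₀ = 1230/290 = 4.24138
β = √(1 − 1/γ²) = √(1 − 1/4.24138²) = 0.9718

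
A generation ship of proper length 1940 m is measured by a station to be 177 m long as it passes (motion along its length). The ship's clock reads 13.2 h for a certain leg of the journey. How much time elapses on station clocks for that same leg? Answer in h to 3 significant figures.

Δt ≈ 145 h

Length contraction ⇒ γ = L₀/L = 1940/177 = 10.960
Time dilation: Δt = γτ₀ = 10.960 × 13.2 h = 145 h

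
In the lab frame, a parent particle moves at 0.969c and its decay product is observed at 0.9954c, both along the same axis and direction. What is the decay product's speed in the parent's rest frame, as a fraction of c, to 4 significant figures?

Inverse velocity addition: u' = (u − v)/(1 − uv/c²)
= (0.9954 − 0.969)/(1 − 0.9954×0.969) = 0.02640/0.0354574 = 0.7446

u' ≈ 0.7446c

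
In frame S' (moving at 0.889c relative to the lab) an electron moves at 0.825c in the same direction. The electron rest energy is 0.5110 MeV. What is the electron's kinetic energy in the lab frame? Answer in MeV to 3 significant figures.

u_lab = (0.825 + 0.889)/(1 + 0.825×0.889) = 0.988794
γ = 1/√(1 − 0.988794²) = 6.6985
K = (γ − 1)m₀c² = (6.6985 − 1) × 0.5110 = 5.6985 × 0.5110 = 2.91 MeV

K ≈ 2.91 MeV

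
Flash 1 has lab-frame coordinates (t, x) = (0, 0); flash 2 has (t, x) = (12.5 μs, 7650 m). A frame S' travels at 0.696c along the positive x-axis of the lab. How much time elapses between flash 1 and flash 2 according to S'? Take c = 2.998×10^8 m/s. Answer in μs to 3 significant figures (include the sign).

Δt' ≈ -7.33 μs

γ = 1/√(1 − 0.696²) = 1.3927
Δt' = γ(Δt − vΔx/c²) = 1.3927 × (12.5 μs − 0.696×7650 m / (2.998×10^8 m/s))
= 1.3927 × (-5.2598 μs) = -7.33 μs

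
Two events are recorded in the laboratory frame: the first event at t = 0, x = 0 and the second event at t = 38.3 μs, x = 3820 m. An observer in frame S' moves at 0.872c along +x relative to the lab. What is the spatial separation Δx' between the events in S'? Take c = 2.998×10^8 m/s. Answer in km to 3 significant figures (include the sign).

γ = 1/√(1 − 0.872²) = 2.0429
Δx' = γ(Δx − vΔt) = 2.0429 × (3820 m − 0.872×(2.998×10^8 m/s)×38.3×10^-6 s)
= 2.0429 × (-6192.6 m) = -12.7 km

Δx' ≈ -12.7 km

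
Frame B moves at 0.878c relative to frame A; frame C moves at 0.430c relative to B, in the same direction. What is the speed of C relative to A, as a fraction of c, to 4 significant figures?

u ≈ 0.9495c

Compose boost 2: (0.430 + 0.878)/(1 + 0.430×0.878) = 1.308/1.37754 = 0.9495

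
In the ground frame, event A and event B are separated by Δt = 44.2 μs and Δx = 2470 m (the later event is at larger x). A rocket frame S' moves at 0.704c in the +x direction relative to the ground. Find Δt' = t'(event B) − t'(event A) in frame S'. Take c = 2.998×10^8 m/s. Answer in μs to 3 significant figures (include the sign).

Δt' ≈ 54.1 μs

γ = 1/√(1 − 0.704²) = 1.4081
Δt' = γ(Δt − vΔx/c²) = 1.4081 × (44.2 μs − 0.704×2470 m / (2.998×10^8 m/s))
= 1.4081 × (38.400 μs) = 54.1 μs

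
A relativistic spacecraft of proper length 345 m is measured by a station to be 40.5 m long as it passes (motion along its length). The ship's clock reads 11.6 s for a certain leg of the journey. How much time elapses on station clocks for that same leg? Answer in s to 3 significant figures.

Δt ≈ 98.8 s

Length contraction ⇒ γ = L₀/L = 345/40.5 = 8.5185
Time dilation: Δt = γτ₀ = 8.5185 × 11.6 s = 98.8 s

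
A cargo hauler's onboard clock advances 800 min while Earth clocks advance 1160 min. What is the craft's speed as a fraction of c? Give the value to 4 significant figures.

γ = Δt/τ₀ = 1160/800 = 1.45000
β = √(1 − 1/γ²) = √(1 − 1/1.45000²) = 0.7241

β ≈ 0.7241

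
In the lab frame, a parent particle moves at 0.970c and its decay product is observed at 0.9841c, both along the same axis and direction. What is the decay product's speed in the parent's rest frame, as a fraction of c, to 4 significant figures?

Inverse velocity addition: u' = (u − v)/(1 − uv/c²)
= (0.9841 − 0.970)/(1 − 0.9841×0.970) = 0.01410/0.0454230 = 0.3104

u' ≈ 0.3104c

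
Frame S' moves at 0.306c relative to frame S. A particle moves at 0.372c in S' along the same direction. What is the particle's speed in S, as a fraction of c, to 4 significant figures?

u ≈ 0.6087c

Relativistic velocity addition: u = (u' + v)/(1 + u'v/c²)
= (0.372 + 0.306)/(1 + 0.372×0.306) = 0.6780/1.11383 = 0.6087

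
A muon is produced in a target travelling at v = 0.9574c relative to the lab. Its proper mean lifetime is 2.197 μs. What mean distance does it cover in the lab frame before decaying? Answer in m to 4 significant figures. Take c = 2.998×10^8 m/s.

γ = 1/√(1 − 0.9574²) = 3.46302
Dilated lifetime: Δt = γτ₀ = 3.46302 × 2.197 μs = 7.60826 μs
d = vΔt = 0.9574c × 7.60826 μs = 2.87029×10^8 m/s × 7.60826×10^-6 s = 2184 m

d ≈ 2184 m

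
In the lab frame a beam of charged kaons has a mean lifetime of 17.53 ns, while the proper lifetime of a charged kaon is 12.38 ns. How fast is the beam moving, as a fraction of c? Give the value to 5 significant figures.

β ≈ 0.70799

γ = Δt/τ₀ = 17.53/12.38 = 1.415994
β = √(1 − 1/γ²) = √(1 − 1/1.415994²) = 0.70799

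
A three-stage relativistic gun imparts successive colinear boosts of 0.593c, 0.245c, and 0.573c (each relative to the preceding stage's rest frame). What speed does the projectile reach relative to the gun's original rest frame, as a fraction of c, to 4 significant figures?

u ≈ 0.9193c

Compose boost 2: (0.245 + 0.593)/(1 + 0.245×0.593) = 0.8380/1.14528 = 0.731696
Compose boost 3: (0.573 + 0.731696)/(1 + 0.573×0.731696) = 1.30470/1.41926 = 0.9193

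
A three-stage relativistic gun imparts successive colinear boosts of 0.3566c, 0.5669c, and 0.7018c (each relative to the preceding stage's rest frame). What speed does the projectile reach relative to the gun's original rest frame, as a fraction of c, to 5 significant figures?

u ≈ 0.95509c

Compose boost 2: (0.5669 + 0.3566)/(1 + 0.5669×0.3566) = 0.92350/1.202157 = 0.7682028
Compose boost 3: (0.7018 + 0.7682028)/(1 + 0.7018×0.7682028) = 1.470003/1.539125 = 0.95509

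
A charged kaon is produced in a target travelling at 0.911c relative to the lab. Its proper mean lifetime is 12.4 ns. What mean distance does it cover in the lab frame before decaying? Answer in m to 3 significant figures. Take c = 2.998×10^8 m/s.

d ≈ 8.21 m

γ = 1/√(1 − 0.911²) = 2.4248
Dilated lifetime: Δt = γτ₀ = 2.4248 × 12.4 ns = 30.067 ns
d = vΔt = 0.911c × 30.067 ns = 2.7312×10^8 m/s × 3.0067×10^-8 s = 8.21 m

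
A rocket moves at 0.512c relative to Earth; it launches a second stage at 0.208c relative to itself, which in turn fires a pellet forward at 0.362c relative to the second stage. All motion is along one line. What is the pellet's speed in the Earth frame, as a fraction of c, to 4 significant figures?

Compose boost 2: (0.208 + 0.512)/(1 + 0.208×0.512) = 0.7200/1.10650 = 0.650703
Compose boost 3: (0.362 + 0.650703)/(1 + 0.362×0.650703) = 1.01270/1.23555 = 0.8196

u ≈ 0.8196c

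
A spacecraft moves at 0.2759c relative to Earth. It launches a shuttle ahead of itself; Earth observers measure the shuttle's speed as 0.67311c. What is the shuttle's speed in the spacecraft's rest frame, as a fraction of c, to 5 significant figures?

Inverse velocity addition: u' = (u − v)/(1 − uv/c²)
= (0.67311 − 0.2759)/(1 − 0.67311×0.2759) = 0.39721/0.8142890 = 0.48780

u' ≈ 0.48780c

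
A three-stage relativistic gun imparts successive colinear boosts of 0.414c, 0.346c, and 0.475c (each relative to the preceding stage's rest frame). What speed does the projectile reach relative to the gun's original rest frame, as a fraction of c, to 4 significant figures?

u ≈ 0.8662c

Compose boost 2: (0.346 + 0.414)/(1 + 0.346×0.414) = 0.7600/1.14324 = 0.664775
Compose boost 3: (0.475 + 0.664775)/(1 + 0.475×0.664775) = 1.13977/1.31577 = 0.8662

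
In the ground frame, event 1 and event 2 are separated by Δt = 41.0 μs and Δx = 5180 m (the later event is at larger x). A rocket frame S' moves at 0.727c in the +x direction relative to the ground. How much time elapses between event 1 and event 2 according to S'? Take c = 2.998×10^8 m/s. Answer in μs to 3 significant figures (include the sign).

γ = 1/√(1 − 0.727²) = 1.4564
Δt' = γ(Δt − vΔx/c²) = 1.4564 × (41.0 μs − 0.727×5180 m / (2.998×10^8 m/s))
= 1.4564 × (28.439 μs) = 41.4 μs

Δt' ≈ 41.4 μs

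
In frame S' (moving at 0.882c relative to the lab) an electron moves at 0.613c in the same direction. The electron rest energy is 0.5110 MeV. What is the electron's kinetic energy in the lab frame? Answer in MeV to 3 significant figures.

u_lab = (0.613 + 0.882)/(1 + 0.613×0.882) = 0.970360
γ = 1/√(1 − 0.970360²) = 4.1379
K = (γ − 1)m₀c² = (4.1379 − 1) × 0.5110 = 3.1379 × 0.5110 = 1.60 MeV

K ≈ 1.60 MeV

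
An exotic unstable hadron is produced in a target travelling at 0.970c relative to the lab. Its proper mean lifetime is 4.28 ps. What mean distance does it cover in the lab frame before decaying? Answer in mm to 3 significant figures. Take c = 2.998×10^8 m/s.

d ≈ 5.12 mm

γ = 1/√(1 − 0.970²) = 4.1135
Dilated lifetime: Δt = γτ₀ = 4.1135 × 4.28 ps = 17.606 ps
d = vΔt = 0.970c × 17.606 ps = 2.9081×10^8 m/s × 1.7606×10^-11 s = 5.12 mm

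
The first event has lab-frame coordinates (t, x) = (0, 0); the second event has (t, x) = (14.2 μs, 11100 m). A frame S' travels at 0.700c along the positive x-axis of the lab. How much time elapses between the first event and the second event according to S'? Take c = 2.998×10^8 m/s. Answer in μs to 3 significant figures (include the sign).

γ = 1/√(1 − 0.700²) = 1.4003
Δt' = γ(Δt − vΔx/c²) = 1.4003 × (14.2 μs − 0.700×11100 m / (2.998×10^8 m/s))
= 1.4003 × (-11.717 μs) = -16.4 μs

Δt' ≈ -16.4 μs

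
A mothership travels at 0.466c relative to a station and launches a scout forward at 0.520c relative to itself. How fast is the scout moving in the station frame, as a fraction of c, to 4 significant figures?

u ≈ 0.7937c

Compose boost 2: (0.520 + 0.466)/(1 + 0.520×0.466) = 0.9860/1.24232 = 0.7937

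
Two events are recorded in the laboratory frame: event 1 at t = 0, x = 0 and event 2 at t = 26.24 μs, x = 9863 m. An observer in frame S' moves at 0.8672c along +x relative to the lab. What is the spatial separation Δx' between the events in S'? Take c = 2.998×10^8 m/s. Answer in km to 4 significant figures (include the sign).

Δx' ≈ 6.107 km

γ = 1/√(1 − 0.8672²) = 2.00819
Δx' = γ(Δx − vΔt) = 2.00819 × (9863 m − 0.8672×(2.998×10^8 m/s)×26.24×10^-6 s)
= 2.00819 × (3040.95 m) = 6.107 km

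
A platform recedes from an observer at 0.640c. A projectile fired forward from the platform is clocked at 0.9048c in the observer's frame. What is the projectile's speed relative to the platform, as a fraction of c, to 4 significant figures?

Inverse velocity addition: u' = (u − v)/(1 − uv/c²)
= (0.9048 − 0.640)/(1 − 0.9048×0.640) = 0.2648/0.420928 = 0.6291

u' ≈ 0.6291c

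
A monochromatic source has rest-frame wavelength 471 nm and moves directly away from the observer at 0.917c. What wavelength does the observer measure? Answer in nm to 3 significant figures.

λ_obs ≈ 2260 nm

Relativistic Doppler: λ_obs = λ_src √((1+β)/(1−β))
= 471 × √(1.9170/0.083000) = 471 × 4.8059 = 2260 nm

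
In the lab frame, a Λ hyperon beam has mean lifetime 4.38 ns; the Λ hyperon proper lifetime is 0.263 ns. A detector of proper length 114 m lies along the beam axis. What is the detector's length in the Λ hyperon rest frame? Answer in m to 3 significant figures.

L ≈ 6.85 m

Time dilation ⇒ γ = Δt/τ₀ = 4.38/0.263 = 16.654
Length contraction: L = L₀/γ = 114/16.654 = 6.85 m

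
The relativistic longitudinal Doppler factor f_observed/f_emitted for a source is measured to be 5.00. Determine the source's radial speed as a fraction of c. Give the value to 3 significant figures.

f_obs/f_src = √((1+β)/(1−β)) = 5.00  ⇒  (1+β)/(1−β) = 25.000
β = |1 − D²|/(1 + D²) = |1 − 25.000|/(1 + 25.000) = 0.923

β ≈ 0.923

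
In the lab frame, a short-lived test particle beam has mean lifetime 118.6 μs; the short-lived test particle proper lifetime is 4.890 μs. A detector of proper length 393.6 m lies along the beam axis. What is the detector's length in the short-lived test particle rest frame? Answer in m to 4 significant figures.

Time dilation ⇒ γ = Δt/τ₀ = 118.6/4.890 = 24.2536
Length contraction: L = L₀/γ = 393.6/24.2536 = 16.23 m

L ≈ 16.23 m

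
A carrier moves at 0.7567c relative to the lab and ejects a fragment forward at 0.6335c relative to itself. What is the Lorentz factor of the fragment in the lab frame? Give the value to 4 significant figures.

u_lab = (0.6335 + 0.7567)/(1 + 0.6335×0.7567) = 1.3902/1.479369 = 0.9397247
γ = 1/√(1 − 0.9397247²) = 2.925

γ ≈ 2.925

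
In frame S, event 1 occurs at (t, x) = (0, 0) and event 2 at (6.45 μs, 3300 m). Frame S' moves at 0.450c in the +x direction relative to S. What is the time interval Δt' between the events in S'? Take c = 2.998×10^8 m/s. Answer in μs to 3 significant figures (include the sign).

γ = 1/√(1 − 0.450²) = 1.1198
Δt' = γ(Δt − vΔx/c²) = 1.1198 × (6.45 μs − 0.450×3300 m / (2.998×10^8 m/s))
= 1.1198 × (1.4967 μs) = 1.68 μs

Δt' ≈ 1.68 μs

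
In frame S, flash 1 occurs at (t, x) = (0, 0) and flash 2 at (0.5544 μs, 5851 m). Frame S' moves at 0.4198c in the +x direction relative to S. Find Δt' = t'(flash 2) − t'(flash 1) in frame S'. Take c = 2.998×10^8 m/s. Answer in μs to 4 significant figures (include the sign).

γ = 1/√(1 − 0.4198²) = 1.10179
Δt' = γ(Δt − vΔx/c²) = 1.10179 × (0.5544 μs − 0.4198×5851 m / (2.998×10^8 m/s))
= 1.10179 × (-7.63856 μs) = -8.416 μs

Δt' ≈ -8.416 μs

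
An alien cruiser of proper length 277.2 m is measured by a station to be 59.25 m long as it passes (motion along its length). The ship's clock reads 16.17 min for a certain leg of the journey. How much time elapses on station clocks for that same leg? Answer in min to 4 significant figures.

Δt ≈ 75.65 min

Length contraction ⇒ γ = L₀/L = 277.2/59.25 = 4.67848
Time dilation: Δt = γτ₀ = 4.67848 × 16.17 min = 75.65 min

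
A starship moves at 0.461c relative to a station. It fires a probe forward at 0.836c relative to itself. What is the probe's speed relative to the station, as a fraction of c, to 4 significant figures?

u ≈ 0.9362c

Relativistic velocity addition: u = (u' + v)/(1 + u'v/c²)
= (0.836 + 0.461)/(1 + 0.836×0.461) = 1.297/1.38540 = 0.9362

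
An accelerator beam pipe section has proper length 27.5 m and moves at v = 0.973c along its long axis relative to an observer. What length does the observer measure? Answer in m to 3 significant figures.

γ = 1/√(1 − 0.973²) = 4.3327
Length contraction: L = L₀/γ = 27.5/4.3327 = 6.35 m

L ≈ 6.35 m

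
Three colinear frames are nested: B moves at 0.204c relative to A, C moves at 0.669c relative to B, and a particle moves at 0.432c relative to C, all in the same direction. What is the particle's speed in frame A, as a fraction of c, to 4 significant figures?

u ≈ 0.9011c

Compose boost 2: (0.669 + 0.204)/(1 + 0.669×0.204) = 0.8730/1.13648 = 0.768164
Compose boost 3: (0.432 + 0.768164)/(1 + 0.432×0.768164) = 1.20016/1.33185 = 0.9011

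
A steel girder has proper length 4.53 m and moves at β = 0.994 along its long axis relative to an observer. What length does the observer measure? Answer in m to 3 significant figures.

γ = 1/√(1 − 0.994²) = 9.1424
Length contraction: L = L₀/γ = 4.53/9.1424 = 0.495 m

L ≈ 0.495 m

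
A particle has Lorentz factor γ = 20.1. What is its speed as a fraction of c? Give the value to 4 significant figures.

β ≈ 0.9988

β = √(1 − 1/γ²) = √(1 − 1/20.1²) = √(0.997525) = 0.9988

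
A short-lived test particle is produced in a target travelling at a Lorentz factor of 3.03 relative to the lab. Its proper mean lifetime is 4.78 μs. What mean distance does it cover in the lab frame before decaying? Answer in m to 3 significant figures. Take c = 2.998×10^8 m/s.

d ≈ 4100 m

β = √(1 − 1/γ²) = √(1 − 1/3.03²) = 0.94397
Dilated lifetime: Δt = γτ₀ = 3.03 × 4.78 μs = 14.483 μs
d = vΔt = 0.94397c × 14.483 μs = 2.8300×10^8 m/s × 1.4483×10^-5 s = 4100 m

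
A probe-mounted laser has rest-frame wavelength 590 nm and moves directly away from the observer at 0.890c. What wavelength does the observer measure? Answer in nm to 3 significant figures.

λ_obs ≈ 2450 nm

Relativistic Doppler: λ_obs = λ_src √((1+β)/(1−β))
= 590 × √(1.8900/0.11000) = 590 × 4.1451 = 2450 nm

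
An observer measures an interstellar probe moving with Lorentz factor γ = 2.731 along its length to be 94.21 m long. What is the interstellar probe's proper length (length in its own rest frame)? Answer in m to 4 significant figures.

γ = 2.731 (given)
L₀ = γL = 2.731 × 94.21 = 257.3 m

L₀ ≈ 257.3 m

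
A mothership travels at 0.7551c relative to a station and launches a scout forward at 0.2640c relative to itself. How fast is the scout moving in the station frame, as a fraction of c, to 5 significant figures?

Compose boost 2: (0.2640 + 0.7551)/(1 + 0.2640×0.7551) = 1.0191/1.199346 = 0.84971

u ≈ 0.84971c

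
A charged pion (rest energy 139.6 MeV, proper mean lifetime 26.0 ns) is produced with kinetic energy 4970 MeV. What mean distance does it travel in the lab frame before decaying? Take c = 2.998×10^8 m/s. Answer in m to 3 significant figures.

γ = 1 + K/(m₀c²) = 1 + 4970/139.6 = 36.602
β = √(1 − 1/γ²) = 0.99963
Dilated lifetime: γτ₀ = 36.602 × 26.0 ns = 951.64 ns
d = βc·γτ₀ = 0.99963 × (2.998×10^8 m/s) × 9.5164×10^-7 s = 285 m

d ≈ 285 m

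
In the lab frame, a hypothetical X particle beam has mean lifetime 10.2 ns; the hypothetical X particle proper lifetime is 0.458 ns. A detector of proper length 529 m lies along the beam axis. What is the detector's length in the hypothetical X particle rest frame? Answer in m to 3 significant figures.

L ≈ 23.8 m

Time dilation ⇒ γ = Δt/τ₀ = 10.2/0.458 = 22.271
Length contraction: L = L₀/γ = 529/22.271 = 23.8 m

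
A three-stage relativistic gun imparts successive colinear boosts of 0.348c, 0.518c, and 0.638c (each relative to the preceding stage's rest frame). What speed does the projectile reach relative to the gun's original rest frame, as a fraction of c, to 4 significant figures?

Compose boost 2: (0.518 + 0.348)/(1 + 0.518×0.348) = 0.8660/1.18026 = 0.733734
Compose boost 3: (0.638 + 0.733734)/(1 + 0.638×0.733734) = 1.37173/1.46812 = 0.9343

u ≈ 0.9343c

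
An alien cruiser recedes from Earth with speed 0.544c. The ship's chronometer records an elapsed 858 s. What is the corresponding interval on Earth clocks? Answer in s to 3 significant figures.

γ = 1/√(1 − 0.544²) = 1.1918
Time dilation: Δt = γτ₀ = 1.1918 × 858 s = 1020 s

Δt ≈ 1020 s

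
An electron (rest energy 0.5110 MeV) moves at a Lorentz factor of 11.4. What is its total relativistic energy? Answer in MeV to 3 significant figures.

γ = 11.4 (given)
E = γm₀c² = 11.4 × 0.5110 MeV = 5.83 MeV

E ≈ 5.83 MeV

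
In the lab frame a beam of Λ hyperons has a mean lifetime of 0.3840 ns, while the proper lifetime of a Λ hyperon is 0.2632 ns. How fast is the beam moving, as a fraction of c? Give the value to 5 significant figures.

γ = Δt/τ₀ = 0.3840/0.2632 = 1.458967
β = √(1 − 1/γ²) = √(1 − 1/1.458967²) = 0.72815

β ≈ 0.72815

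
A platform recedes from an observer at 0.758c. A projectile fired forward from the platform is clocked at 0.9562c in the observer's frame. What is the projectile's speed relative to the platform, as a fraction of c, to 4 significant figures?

Inverse velocity addition: u' = (u − v)/(1 − uv/c²)
= (0.9562 − 0.758)/(1 − 0.9562×0.758) = 0.1982/0.275200 = 0.7202

u' ≈ 0.7202c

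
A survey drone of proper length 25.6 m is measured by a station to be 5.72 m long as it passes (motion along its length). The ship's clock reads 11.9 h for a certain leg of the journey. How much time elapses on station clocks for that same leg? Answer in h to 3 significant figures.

Length contraction ⇒ γ = L₀/L = 25.6/5.72 = 4.4755
Time dilation: Δt = γτ₀ = 4.4755 × 11.9 h = 53.3 h

Δt ≈ 53.3 h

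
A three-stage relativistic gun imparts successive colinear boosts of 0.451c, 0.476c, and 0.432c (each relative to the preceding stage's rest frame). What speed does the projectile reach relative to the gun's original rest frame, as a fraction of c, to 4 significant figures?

Compose boost 2: (0.476 + 0.451)/(1 + 0.476×0.451) = 0.9270/1.21468 = 0.763166
Compose boost 3: (0.432 + 0.763166)/(1 + 0.432×0.763166) = 1.19517/1.32969 = 0.8988

u ≈ 0.8988c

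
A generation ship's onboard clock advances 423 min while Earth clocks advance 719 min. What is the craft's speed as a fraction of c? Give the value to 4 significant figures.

β ≈ 0.8086

γ = Δt/τ₀ = 719/423 = 1.69976
β = √(1 − 1/γ²) = √(1 − 1/1.69976²) = 0.8086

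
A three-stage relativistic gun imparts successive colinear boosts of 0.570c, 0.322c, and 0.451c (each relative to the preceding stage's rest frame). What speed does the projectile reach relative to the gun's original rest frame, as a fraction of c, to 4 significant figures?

Compose boost 2: (0.322 + 0.570)/(1 + 0.322×0.570) = 0.8920/1.18354 = 0.753671
Compose boost 3: (0.451 + 0.753671)/(1 + 0.451×0.753671) = 1.20467/1.33991 = 0.8991

u ≈ 0.8991c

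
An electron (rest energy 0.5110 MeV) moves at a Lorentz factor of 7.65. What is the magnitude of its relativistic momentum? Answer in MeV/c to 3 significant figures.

p ≈ 3.88 MeV/c

β = √(1 − 1/γ²) = √(1 − 1/7.65²) = 0.99142
p = γβm₀c = 7.65 × 0.99142 × 0.5110 MeV/c = 3.88 MeV/c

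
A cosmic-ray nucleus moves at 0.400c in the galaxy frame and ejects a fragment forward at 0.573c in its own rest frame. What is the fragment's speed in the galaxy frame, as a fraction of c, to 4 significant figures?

u ≈ 0.7916c

Compose boost 2: (0.573 + 0.400)/(1 + 0.573×0.400) = 0.9730/1.22920 = 0.7916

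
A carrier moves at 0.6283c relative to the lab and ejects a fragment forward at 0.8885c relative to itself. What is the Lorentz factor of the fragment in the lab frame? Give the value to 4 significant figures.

u_lab = (0.8885 + 0.6283)/(1 + 0.8885×0.6283) = 1.5168/1.558245 = 0.9734031
γ = 1/√(1 − 0.9734031²) = 4.365

γ ≈ 4.365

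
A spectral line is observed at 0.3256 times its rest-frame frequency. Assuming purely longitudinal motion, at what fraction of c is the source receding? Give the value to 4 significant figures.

β ≈ 0.8083

f_obs/f_src = √((1−β)/(1+β)) = 0.3256  ⇒  (1−β)/(1+β) = 0.106015
β = |1 − D²|/(1 + D²) = |1 − 0.106015|/(1 + 0.106015) = 0.8083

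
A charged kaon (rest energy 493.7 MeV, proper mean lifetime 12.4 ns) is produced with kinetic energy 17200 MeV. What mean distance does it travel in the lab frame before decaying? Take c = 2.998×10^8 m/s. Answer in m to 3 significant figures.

γ = 1 + K/(m₀c²) = 1 + 17200/493.7 = 35.839
β = √(1 − 1/γ²) = 0.99961
Dilated lifetime: γτ₀ = 35.839 × 12.4 ns = 444.40 ns
d = βc·γτ₀ = 0.99961 × (2.998×10^8 m/s) × 4.4440×10^-7 s = 133 m

d ≈ 133 m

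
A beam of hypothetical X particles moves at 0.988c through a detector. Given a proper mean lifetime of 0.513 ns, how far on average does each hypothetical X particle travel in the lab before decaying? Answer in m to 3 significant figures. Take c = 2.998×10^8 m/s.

d ≈ 0.984 m

γ = 1/√(1 − 0.988²) = 6.4744
Dilated lifetime: Δt = γτ₀ = 6.4744 × 0.513 ns = 3.3214 ns
d = vΔt = 0.988c × 3.3214 ns = 2.9620×10^8 m/s × 3.3214×10^-9 s = 0.984 m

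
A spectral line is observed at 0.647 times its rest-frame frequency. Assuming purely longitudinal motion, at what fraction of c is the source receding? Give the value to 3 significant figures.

β ≈ 0.410

f_obs/f_src = √((1−β)/(1+β)) = 0.647  ⇒  (1−β)/(1+β) = 0.41861
β = |1 − D²|/(1 + D²) = |1 − 0.41861|/(1 + 0.41861) = 0.410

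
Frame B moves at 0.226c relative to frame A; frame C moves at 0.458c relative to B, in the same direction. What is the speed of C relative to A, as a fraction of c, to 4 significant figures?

u ≈ 0.6198c

Compose boost 2: (0.458 + 0.226)/(1 + 0.458×0.226) = 0.6840/1.10351 = 0.6198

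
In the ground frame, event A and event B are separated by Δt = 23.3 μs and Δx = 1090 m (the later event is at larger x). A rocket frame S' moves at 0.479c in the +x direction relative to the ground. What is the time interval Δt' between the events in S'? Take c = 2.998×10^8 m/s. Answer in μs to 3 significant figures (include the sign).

γ = 1/√(1 − 0.479²) = 1.1392
Δt' = γ(Δt − vΔx/c²) = 1.1392 × (23.3 μs − 0.479×1090 m / (2.998×10^8 m/s))
= 1.1392 × (21.558 μs) = 24.6 μs

Δt' ≈ 24.6 μs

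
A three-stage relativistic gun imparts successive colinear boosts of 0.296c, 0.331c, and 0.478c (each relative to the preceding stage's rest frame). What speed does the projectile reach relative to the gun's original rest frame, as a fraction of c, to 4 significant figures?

u ≈ 0.8241c

Compose boost 2: (0.331 + 0.296)/(1 + 0.331×0.296) = 0.6270/1.09798 = 0.571051
Compose boost 3: (0.478 + 0.571051)/(1 + 0.478×0.571051) = 1.04905/1.27296 = 0.8241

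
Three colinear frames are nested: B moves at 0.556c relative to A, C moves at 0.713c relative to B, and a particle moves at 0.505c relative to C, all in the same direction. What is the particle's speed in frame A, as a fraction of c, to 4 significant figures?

Compose boost 2: (0.713 + 0.556)/(1 + 0.713×0.556) = 1.269/1.39643 = 0.908747
Compose boost 3: (0.505 + 0.908747)/(1 + 0.505×0.908747) = 1.41375/1.45892 = 0.9690

u ≈ 0.9690c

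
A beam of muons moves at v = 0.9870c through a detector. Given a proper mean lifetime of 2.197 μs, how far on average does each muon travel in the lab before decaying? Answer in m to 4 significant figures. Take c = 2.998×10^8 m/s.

γ = 1/√(1 − 0.9870²) = 6.22199
Dilated lifetime: Δt = γτ₀ = 6.22199 × 2.197 μs = 13.6697 μs
d = vΔt = 0.9870c × 13.6697 μs = 2.95903×10^8 m/s × 1.36697×10^-5 s = 4045 m

d ≈ 4045 m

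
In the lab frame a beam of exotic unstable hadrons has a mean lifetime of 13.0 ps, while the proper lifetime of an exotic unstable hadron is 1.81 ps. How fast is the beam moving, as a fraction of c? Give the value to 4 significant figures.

γ = Δt/τ₀ = 13.0/1.81 = 7.18232
β = √(1 − 1/γ²) = √(1 − 1/7.18232²) = 0.9903

β ≈ 0.9903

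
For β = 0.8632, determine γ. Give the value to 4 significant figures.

γ ≈ 1.981

γ = 1/√(1 − β²) = 1/√(1 − 0.8632²) = 1/√(0.254886) = 1.981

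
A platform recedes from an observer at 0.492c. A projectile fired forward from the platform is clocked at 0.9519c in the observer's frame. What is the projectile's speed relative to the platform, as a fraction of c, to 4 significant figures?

u' ≈ 0.8650c

Inverse velocity addition: u' = (u − v)/(1 − uv/c²)
= (0.9519 − 0.492)/(1 − 0.9519×0.492) = 0.4599/0.531665 = 0.8650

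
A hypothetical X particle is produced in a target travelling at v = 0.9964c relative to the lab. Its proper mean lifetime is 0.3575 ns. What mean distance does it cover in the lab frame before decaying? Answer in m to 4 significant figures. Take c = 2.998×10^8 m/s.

d ≈ 1.260 m

γ = 1/√(1 − 0.9964²) = 11.7957
Dilated lifetime: Δt = γτ₀ = 11.7957 × 0.3575 ns = 4.21697 ns
d = vΔt = 0.9964c × 4.21697 ns = 2.98721×10^8 m/s × 4.21697×10^-9 s = 1.260 m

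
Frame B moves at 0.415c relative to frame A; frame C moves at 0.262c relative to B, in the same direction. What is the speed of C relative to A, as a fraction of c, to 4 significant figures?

u ≈ 0.6106c

Compose boost 2: (0.262 + 0.415)/(1 + 0.262×0.415) = 0.6770/1.10873 = 0.6106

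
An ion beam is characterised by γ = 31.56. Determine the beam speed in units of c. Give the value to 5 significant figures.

β ≈ 0.99950

β = √(1 − 1/γ²) = √(1 − 1/31.56²) = √(0.9989960) = 0.99950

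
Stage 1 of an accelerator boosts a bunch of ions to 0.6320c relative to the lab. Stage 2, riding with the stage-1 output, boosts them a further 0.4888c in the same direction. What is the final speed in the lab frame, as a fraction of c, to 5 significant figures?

u ≈ 0.85628c

Compose boost 2: (0.4888 + 0.6320)/(1 + 0.4888×0.6320) = 1.1208/1.308922 = 0.85628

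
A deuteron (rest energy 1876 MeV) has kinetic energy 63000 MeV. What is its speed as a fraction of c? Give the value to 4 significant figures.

γ = 1 + K/(m₀c²) = 1 + 63000/1876 = 34.5821
β = √(1 − 1/γ²) = 0.9996

β ≈ 0.9996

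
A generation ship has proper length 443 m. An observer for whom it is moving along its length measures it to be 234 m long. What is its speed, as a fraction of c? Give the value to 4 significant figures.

β ≈ 0.8491

γ = L₀/L = 443/234 = 1.89316
β = √(1 − 1/γ²) = 0.8491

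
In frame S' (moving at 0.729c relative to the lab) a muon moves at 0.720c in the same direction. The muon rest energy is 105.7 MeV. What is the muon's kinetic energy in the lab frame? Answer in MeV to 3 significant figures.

K ≈ 234 MeV

u_lab = (0.720 + 0.729)/(1 + 0.720×0.729) = 0.950239
γ = 1/√(1 − 0.950239²) = 3.2100
K = (γ − 1)m₀c² = (3.2100 − 1) × 105.7 = 2.2100 × 105.7 = 234 MeV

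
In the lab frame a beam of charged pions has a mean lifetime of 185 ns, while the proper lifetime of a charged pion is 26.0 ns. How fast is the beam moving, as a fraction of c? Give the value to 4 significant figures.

γ = Δt/τ₀ = 185/26.0 = 7.11538
β = √(1 − 1/γ²) = √(1 − 1/7.11538²) = 0.9901

β ≈ 0.9901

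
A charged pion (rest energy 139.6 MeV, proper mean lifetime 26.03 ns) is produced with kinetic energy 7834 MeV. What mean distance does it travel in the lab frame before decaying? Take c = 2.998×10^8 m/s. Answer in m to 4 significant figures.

d ≈ 445.7 m

γ = 1 + K/(m₀c²) = 1 + 7834/139.6 = 57.1175
β = √(1 − 1/γ²) = 0.999847
Dilated lifetime: γτ₀ = 57.1175 × 26.03 ns = 1486.77 ns
d = βc·γτ₀ = 0.999847 × (2.998×10^8 m/s) × 1.48677×10^-6 s = 445.7 m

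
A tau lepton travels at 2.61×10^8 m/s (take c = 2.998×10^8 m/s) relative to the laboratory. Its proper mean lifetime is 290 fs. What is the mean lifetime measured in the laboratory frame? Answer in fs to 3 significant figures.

β = v/c = 2.61×10^8 / 2.998×10^8 = 0.87058
γ = 1/√(1 − 0.87058²) = 2.0324
Time dilation: Δt = γτ₀ = 2.0324 × 290 fs = 589 fs

Δt ≈ 589 fs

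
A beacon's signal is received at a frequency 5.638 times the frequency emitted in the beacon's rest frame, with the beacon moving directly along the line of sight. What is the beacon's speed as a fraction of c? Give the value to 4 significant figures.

β ≈ 0.9390

f_obs/f_src = √((1+β)/(1−β)) = 5.638  ⇒  (1+β)/(1−β) = 31.7870
β = |1 − D²|/(1 + D²) = |1 − 31.7870|/(1 + 31.7870) = 0.9390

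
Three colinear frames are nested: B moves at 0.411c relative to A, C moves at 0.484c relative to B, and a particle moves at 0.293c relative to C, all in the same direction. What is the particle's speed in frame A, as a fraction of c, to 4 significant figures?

Compose boost 2: (0.484 + 0.411)/(1 + 0.484×0.411) = 0.8950/1.19892 = 0.746503
Compose boost 3: (0.293 + 0.746503)/(1 + 0.293×0.746503) = 1.03950/1.21873 = 0.8529

u ≈ 0.8529c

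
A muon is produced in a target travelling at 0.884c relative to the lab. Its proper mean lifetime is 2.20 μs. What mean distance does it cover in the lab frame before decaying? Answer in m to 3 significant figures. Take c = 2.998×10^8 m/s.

d ≈ 1250 m

γ = 1/√(1 − 0.884²) = 2.1391
Dilated lifetime: Δt = γτ₀ = 2.1391 × 2.20 μs = 4.7060 μs
d = vΔt = 0.884c × 4.7060 μs = 2.6502×10^8 m/s × 4.7060×10^-6 s = 1250 m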